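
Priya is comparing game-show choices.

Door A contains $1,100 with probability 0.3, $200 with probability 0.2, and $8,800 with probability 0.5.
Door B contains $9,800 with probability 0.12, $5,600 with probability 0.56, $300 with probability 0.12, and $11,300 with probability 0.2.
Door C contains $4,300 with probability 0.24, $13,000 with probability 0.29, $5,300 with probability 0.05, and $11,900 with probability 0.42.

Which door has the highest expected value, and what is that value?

Door A = 0.3 × 1100 + 0.2 × 200 + 0.5 × 8800 = 330 + 40 + 4400 = 4770
Door B = 0.12 × 9800 + 0.56 × 5600 + 0.12 × 300 + 0.2 × 11300 = 1176 + 3136 + 36 + 2260 = 6608
Door C = 0.24 × 4300 + 0.29 × 13000 + 0.05 × 5300 + 0.42 × 11900 = 1032 + 3770 + 265 + 4998 = 10065

Door C ($10,065)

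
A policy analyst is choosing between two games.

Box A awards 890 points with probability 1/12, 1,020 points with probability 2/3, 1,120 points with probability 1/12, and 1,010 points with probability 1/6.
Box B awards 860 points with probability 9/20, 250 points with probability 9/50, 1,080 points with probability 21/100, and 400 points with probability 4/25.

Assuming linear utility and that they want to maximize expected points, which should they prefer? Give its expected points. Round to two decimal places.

Box A (1015.83 points)

Box A = 1/12 × 890 + 2/3 × 1020 + 1/12 × 1120 + 1/6 × 1010 = 74.1667 + 680 + 93.3333 + 168.3333 = 1015.8333
Box B = 9/20 × 860 + 9/50 × 250 + 21/100 × 1080 + 4/25 × 400 = 387 + 45 + 226.8 + 64 = 722.8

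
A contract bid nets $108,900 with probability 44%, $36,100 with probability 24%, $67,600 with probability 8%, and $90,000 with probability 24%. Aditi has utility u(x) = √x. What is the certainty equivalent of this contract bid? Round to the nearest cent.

$80,428.96

E[u] = 0.44·√108900 + 0.24·√36100 + 0.08·√67600 + 0.24·√90000 = 0.44·330 + 0.24·190 + 0.08·260 + 0.24·300 = 283.6
CE = (283.6)² = 80428.96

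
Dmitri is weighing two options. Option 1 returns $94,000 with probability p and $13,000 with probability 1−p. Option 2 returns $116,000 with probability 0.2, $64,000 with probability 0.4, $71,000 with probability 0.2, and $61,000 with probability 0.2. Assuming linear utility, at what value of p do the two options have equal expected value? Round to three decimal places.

p = 0.768

EV(Option 2) = 0.2 × 116000 + 0.4 × 64000 + 0.2 × 71000 + 0.2 × 61000 = 23200 + 25600 + 14200 + 12200 = 75200
p·94000 + (1−p)·13000 = 75200
81000p + 13000 = 75200
p = (75200 − 13000) / 81000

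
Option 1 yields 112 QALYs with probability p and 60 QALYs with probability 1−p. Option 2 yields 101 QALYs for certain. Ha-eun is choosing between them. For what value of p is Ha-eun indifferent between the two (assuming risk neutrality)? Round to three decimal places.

p·112 + (1−p)·60 = 101
52p + 60 = 101
p = (101 − 60) / 52

p = 0.788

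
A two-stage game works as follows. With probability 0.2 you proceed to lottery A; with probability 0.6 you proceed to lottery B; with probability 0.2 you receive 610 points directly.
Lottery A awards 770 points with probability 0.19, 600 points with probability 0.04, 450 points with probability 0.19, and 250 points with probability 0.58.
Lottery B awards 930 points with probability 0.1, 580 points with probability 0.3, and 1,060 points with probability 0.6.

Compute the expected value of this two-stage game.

EV(A) = 0.19 × 770 + 0.04 × 600 + 0.19 × 450 + 0.58 × 250 = 146.3 + 24 + 85.5 + 145 = 400.8
EV(B) = 0.1 × 930 + 0.3 × 580 + 0.6 × 1060 = 93 + 174 + 636 = 903
Branch C: 610 (certain)
Overall = 0.2 × 400.8 + 0.6 × 903 + 0.2 × 610 = 80.16 + 541.8 + 122 = 743.96

743.96 points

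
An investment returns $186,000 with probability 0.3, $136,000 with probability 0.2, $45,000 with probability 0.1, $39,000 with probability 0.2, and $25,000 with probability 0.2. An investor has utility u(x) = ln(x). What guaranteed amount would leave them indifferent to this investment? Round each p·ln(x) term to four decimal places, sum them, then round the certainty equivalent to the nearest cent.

E[u] = 0.3·ln(186000) + 0.2·ln(136000) + 0.1·ln(45000) + 0.2·ln(39000) + 0.2·ln(25000) = 3.6401 + 2.3641 + 1.0714 + 2.1143 + 2.0253 = 11.2152
CE = e^11.2152 ≈ 74250.52

$74,250.52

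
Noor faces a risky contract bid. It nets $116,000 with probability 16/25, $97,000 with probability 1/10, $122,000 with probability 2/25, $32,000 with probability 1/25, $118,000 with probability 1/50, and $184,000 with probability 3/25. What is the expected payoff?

EV = 16/25 × 116000 + 1/10 × 97000 + 2/25 × 122000 + 1/25 × 32000 + 1/50 × 118000 + 3/25 × 184000 = 74240 + 9700 + 9760 + 1280 + 2360 + 22080 = 119420

$119,420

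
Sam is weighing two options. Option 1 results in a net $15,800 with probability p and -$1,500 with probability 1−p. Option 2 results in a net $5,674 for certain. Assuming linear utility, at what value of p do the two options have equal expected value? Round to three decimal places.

p = 0.415

p·15800 + (1−p)·(-1500) = 5674
17300p − 1500 = 5674
p = (5674 + 1500) / 17300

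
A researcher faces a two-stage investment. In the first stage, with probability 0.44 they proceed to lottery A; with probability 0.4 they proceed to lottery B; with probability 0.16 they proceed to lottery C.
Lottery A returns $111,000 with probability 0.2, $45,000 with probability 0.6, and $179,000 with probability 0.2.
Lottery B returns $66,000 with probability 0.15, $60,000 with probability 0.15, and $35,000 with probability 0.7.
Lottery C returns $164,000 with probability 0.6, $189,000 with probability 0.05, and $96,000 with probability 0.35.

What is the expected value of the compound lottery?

EV(A) = 0.2 × 111000 + 0.6 × 45000 + 0.2 × 179000 = 22200 + 27000 + 35800 = 85000
EV(B) = 0.15 × 66000 + 0.15 × 60000 + 0.7 × 35000 = 9900 + 9000 + 24500 = 43400
EV(C) = 0.6 × 164000 + 0.05 × 189000 + 0.35 × 96000 = 98400 + 9450 + 33600 = 141450
Overall = 0.44 × 85000 + 0.4 × 43400 + 0.16 × 141450 = 37400 + 17360 + 22632 = 77392

$77,392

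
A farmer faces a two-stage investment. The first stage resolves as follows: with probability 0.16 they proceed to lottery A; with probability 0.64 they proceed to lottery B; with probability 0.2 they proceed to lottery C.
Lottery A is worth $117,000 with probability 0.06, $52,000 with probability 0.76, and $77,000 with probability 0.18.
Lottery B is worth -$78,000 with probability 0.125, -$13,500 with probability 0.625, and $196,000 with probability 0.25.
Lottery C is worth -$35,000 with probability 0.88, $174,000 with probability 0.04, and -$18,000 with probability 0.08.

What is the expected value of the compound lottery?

$24,328

EV(A) = 0.06 × 117000 + 0.76 × 52000 + 0.18 × 77000 = 7020 + 39520 + 13860 = 60400
EV(B) = 0.125 × (-78000) + 0.625 × (-13500) + 0.25 × 196000 = -9750 − 8437.5 + 49000 = 30812.5
EV(C) = 0.88 × (-35000) + 0.04 × 174000 + 0.08 × (-18000) = -30800 + 6960 − 1440 = -25280
Overall = 0.16 × 60400 + 0.64 × 30812.5 + 0.2 × (-25280) = 9664 + 19720 − 5056 = 24328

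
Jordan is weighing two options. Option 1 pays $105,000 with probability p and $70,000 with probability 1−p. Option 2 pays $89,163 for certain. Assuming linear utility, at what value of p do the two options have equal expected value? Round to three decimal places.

p·105000 + (1−p)·70000 = 89163
35000p + 70000 = 89163
p = (89163 − 70000) / 35000

p = 0.548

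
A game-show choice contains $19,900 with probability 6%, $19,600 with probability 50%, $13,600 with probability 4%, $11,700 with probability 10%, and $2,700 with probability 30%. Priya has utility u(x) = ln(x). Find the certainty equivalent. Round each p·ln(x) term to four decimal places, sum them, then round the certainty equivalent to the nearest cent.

E[u] = 0.06·ln(19900) + 0.5·ln(19600) + 0.04·ln(13600) + 0.1·ln(11700) + 0.3·ln(2700) = 0.5939 + 4.9416 + 0.3807 + 0.9367 + 2.3703 = 9.2232
CE = e^9.2232 ≈ 10129.43

$10,129.43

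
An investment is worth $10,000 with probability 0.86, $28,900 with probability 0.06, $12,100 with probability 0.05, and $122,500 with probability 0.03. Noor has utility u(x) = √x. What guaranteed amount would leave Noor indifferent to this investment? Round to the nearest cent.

E[u] = 0.86·√10000 + 0.06·√28900 + 0.05·√12100 + 0.03·√122500 = 0.86·100 + 0.06·170 + 0.05·110 + 0.03·350 = 112.2
CE = (112.2)² = 12588.84

$12,588.84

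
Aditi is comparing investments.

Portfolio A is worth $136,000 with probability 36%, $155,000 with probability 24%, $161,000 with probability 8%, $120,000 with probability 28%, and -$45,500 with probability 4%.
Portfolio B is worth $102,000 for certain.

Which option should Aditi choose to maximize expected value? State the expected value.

Portfolio A = 0.36 × 136000 + 0.24 × 155000 + 0.08 × 161000 + 0.28 × 120000 + 0.04 × (-45500) = 48960 + 37200 + 12880 + 33600 − 1820 = 130820
Portfolio B: 102000 (certain)

Portfolio A ($130,820)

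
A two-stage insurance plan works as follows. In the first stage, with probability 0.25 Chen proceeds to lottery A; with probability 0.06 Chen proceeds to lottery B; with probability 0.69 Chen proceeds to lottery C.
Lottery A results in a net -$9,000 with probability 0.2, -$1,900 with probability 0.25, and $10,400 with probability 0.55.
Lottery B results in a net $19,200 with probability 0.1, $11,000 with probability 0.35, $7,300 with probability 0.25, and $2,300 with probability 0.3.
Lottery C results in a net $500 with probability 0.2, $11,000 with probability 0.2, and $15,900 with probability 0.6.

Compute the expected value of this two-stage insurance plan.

$9,527.95

EV(A) = 0.2 × (-9000) + 0.25 × (-1900) + 0.55 × 10400 = -1800 − 475 + 5720 = 3445
EV(B) = 0.1 × 19200 + 0.35 × 11000 + 0.25 × 7300 + 0.3 × 2300 = 1920 + 3850 + 1825 + 690 = 8285
EV(C) = 0.2 × 500 + 0.2 × 11000 + 0.6 × 15900 = 100 + 2200 + 9540 = 11840
Overall = 0.25 × 3445 + 0.06 × 8285 + 0.69 × 11840 = 861.25 + 497.1 + 8169.6 = 9527.95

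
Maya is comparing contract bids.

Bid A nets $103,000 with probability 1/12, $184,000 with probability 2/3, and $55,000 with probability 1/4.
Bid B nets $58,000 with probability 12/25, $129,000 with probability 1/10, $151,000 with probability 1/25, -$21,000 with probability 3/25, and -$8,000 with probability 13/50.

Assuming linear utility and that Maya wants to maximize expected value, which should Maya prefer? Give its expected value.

Bid A = 1/12 × 103000 + 2/3 × 184000 + 1/4 × 55000 = 8583.3333 + 122666.6667 + 13750 = 145000
Bid B = 12/25 × 58000 + 1/10 × 129000 + 1/25 × 151000 + 3/25 × (-21000) + 13/50 × (-8000) = 27840 + 12900 + 6040 − 2520 − 2080 = 42180

Bid A ($145,000)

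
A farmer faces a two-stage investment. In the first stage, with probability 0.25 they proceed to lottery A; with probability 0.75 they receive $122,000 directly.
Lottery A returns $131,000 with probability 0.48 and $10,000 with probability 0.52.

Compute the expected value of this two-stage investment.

EV(A) = 0.48 × 131000 + 0.52 × 10000 = 62880 + 5200 = 68080
Branch B: 122000 (certain)
Overall = 0.25 × 68080 + 0.75 × 122000 = 17020 + 91500 = 108520

$108,520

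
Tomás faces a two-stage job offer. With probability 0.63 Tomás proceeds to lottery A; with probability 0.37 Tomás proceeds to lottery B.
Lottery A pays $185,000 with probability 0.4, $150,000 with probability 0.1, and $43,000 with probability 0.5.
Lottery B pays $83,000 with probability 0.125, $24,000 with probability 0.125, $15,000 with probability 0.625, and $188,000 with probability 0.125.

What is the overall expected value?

$86,727.50

EV(A) = 0.4 × 185000 + 0.1 × 150000 + 0.5 × 43000 = 74000 + 15000 + 21500 = 110500
EV(B) = 0.125 × 83000 + 0.125 × 24000 + 0.625 × 15000 + 0.125 × 188000 = 10375 + 3000 + 9375 + 23500 = 46250
Overall = 0.63 × 110500 + 0.37 × 46250 = 69615 + 17112.5 = 86727.5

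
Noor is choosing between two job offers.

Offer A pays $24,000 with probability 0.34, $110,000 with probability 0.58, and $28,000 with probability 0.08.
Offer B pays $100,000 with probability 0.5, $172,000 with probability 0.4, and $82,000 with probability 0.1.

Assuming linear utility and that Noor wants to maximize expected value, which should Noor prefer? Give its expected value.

Offer A = 0.34 × 24000 + 0.58 × 110000 + 0.08 × 28000 = 8160 + 63800 + 2240 = 74200
Offer B = 0.5 × 100000 + 0.4 × 172000 + 0.1 × 82000 = 50000 + 68800 + 8200 = 127000

Offer B ($127,000)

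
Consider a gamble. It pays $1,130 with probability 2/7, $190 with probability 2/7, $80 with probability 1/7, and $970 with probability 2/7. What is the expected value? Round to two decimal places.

EV = 2/7 × 1130 + 2/7 × 190 + 1/7 × 80 + 2/7 × 970 = 322.8571 + 54.2857 + 11.4286 + 277.1429 = 665.7143

$665.71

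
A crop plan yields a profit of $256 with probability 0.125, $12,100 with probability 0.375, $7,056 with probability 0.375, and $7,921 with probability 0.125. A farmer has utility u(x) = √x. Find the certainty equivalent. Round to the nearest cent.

E[u] = 0.125·√256 + 0.375·√12100 + 0.375·√7056 + 0.125·√7921 = 0.125·16 + 0.375·110 + 0.375·84 + 0.125·89 = 85.875
CE = (85.875)² = 7374.515625

$7,374.52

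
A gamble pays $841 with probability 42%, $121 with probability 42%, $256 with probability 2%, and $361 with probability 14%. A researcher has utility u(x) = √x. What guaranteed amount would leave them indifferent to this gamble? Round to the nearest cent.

$391.25

E[u] = 0.42·√841 + 0.42·√121 + 0.02·√256 + 0.14·√361 = 0.42·29 + 0.42·11 + 0.02·16 + 0.14·19 = 19.78
CE = (19.78)² = 391.2484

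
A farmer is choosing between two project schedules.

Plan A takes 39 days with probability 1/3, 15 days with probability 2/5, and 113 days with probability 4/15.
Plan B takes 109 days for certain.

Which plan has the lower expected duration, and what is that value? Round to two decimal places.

Plan A = 1/3 × 39 + 2/5 × 15 + 4/15 × 113 = 13 + 6 + 30.1333 = 49.1333
Plan B: 109 (certain)

Plan A (49.13 days)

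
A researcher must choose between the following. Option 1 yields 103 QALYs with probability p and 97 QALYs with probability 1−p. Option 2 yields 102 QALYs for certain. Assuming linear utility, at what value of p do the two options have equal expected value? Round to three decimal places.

p = 0.833

p·103 + (1−p)·97 = 102
6p + 97 = 102
p = (102 − 97) / 6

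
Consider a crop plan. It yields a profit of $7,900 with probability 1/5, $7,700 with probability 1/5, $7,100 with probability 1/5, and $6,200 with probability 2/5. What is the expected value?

EV = 1/5 × 7900 + 1/5 × 7700 + 1/5 × 7100 + 2/5 × 6200 = 1580 + 1540 + 1420 + 2480 = 7020

$7,020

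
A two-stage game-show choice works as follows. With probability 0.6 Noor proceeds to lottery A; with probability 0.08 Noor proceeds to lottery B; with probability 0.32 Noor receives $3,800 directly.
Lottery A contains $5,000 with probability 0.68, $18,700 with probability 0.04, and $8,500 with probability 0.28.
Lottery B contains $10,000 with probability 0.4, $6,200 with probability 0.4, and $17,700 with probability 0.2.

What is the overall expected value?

$5,934.40

EV(A) = 0.68 × 5000 + 0.04 × 18700 + 0.28 × 8500 = 3400 + 748 + 2380 = 6528
EV(B) = 0.4 × 10000 + 0.4 × 6200 + 0.2 × 17700 = 4000 + 2480 + 3540 = 10020
Branch C: 3800 (certain)
Overall = 0.6 × 6528 + 0.08 × 10020 + 0.32 × 3800 = 3916.8 + 801.6 + 1216 = 5934.4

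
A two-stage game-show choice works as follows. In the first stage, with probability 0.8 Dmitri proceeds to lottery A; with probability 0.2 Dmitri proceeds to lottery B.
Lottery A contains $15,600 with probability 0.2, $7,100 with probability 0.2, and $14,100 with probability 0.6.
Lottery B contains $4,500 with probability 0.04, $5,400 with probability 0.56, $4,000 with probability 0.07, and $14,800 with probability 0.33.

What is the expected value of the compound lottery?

$12,073.60

EV(A) = 0.2 × 15600 + 0.2 × 7100 + 0.6 × 14100 = 3120 + 1420 + 8460 = 13000
EV(B) = 0.04 × 4500 + 0.56 × 5400 + 0.07 × 4000 + 0.33 × 14800 = 180 + 3024 + 280 + 4884 = 8368
Overall = 0.8 × 13000 + 0.2 × 8368 = 10400 + 1673.6 = 12073.6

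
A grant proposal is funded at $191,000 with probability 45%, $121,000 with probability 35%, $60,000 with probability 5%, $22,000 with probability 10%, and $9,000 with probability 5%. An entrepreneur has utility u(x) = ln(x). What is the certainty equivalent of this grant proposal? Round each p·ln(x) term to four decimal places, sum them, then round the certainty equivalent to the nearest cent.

$106,234.05

E[u] = 0.45·ln(191000) + 0.35·ln(121000) + 0.05·ln(60000) + 0.1·ln(22000) + 0.05·ln(9000) = 5.4720 + 4.0962 + 0.5501 + 0.9999 + 0.4552 = 11.5734
CE = e^11.5734 ≈ 106234.05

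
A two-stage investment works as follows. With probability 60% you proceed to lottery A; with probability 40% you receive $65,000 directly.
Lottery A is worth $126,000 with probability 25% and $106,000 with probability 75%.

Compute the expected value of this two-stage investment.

$92,600

EV(A) = 0.25 × 126000 + 0.75 × 106000 = 31500 + 79500 = 111000
Branch B: 65000 (certain)
Overall = 0.6 × 111000 + 0.4 × 65000 = 66600 + 26000 = 92600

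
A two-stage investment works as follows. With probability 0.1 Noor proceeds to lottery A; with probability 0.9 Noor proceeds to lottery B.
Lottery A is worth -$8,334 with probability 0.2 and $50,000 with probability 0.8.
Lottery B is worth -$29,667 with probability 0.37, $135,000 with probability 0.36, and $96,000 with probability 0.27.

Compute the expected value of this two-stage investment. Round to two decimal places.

EV(A) = 0.2 × (-8334) + 0.8 × 50000 = -1666.8 + 40000 = 38333.2
EV(B) = 0.37 × (-29667) + 0.36 × 135000 + 0.27 × 96000 = -10976.79 + 48600 + 25920 = 63543.21
Overall = 0.1 × 38333.2 + 0.9 × 63543.21 = 3833.32 + 57188.889 = 61022.209

$61,022.21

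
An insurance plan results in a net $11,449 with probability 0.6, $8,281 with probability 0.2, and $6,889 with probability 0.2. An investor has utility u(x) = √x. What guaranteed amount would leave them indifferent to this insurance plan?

$9,801

E[u] = 0.6·√11449 + 0.2·√8281 + 0.2·√6889 = 0.6·107 + 0.2·91 + 0.2·83 = 99
CE = (99)² = 9801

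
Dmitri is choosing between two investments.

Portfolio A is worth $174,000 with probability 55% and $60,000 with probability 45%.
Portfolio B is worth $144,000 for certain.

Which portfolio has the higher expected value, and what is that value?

Portfolio A = 0.55 × 174000 + 0.45 × 60000 = 95700 + 27000 = 122700
Portfolio B: 144000 (certain)

Portfolio B ($144,000)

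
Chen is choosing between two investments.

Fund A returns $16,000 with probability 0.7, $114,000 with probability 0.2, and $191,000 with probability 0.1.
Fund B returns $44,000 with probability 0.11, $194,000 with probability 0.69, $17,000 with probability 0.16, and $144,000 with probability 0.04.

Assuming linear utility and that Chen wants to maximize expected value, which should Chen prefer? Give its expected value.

Fund A = 0.7 × 16000 + 0.2 × 114000 + 0.1 × 191000 = 11200 + 22800 + 19100 = 53100
Fund B = 0.11 × 44000 + 0.69 × 194000 + 0.16 × 17000 + 0.04 × 144000 = 4840 + 133860 + 2720 + 5760 = 147180

Fund B ($147,180)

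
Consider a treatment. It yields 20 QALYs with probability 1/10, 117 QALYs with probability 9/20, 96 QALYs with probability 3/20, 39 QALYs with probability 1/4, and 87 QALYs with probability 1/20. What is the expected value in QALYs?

83.15 QALYs

EV = 1/10 × 20 + 9/20 × 117 + 3/20 × 96 + 1/4 × 39 + 1/20 × 87 = 2 + 52.65 + 14.4 + 9.75 + 4.35 = 83.15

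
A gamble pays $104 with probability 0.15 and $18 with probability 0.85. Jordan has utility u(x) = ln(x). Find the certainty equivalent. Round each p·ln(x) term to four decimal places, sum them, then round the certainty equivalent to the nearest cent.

E[u] = 0.15·ln(104) + 0.85·ln(18) = 0.6967 + 2.4568 = 3.1535
CE = e^3.1535 ≈ 23.42

$23.42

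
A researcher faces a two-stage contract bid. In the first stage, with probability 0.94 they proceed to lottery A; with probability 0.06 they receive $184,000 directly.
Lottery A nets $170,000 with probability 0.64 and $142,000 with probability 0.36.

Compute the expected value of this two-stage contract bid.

$161,364.80

EV(A) = 0.64 × 170000 + 0.36 × 142000 = 108800 + 51120 = 159920
Branch B: 184000 (certain)
Overall = 0.94 × 159920 + 0.06 × 184000 = 150324.8 + 11040 = 161364.8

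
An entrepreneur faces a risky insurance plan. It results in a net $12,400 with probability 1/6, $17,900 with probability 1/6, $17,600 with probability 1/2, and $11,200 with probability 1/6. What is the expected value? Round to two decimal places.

$15,716.67

EV = 1/6 × 12400 + 1/6 × 17900 + 1/2 × 17600 + 1/6 × 11200 = 2066.6667 + 2983.3333 + 8800 + 1866.6667 = 15716.6667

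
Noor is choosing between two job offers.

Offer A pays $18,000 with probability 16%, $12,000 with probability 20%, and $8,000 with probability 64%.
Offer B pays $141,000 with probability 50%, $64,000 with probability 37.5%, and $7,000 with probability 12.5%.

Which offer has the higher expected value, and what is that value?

Offer B ($95,375)

Offer A = 0.16 × 18000 + 0.2 × 12000 + 0.64 × 8000 = 2880 + 2400 + 5120 = 10400
Offer B = 0.5 × 141000 + 0.375 × 64000 + 0.125 × 7000 = 70500 + 24000 + 875 = 95375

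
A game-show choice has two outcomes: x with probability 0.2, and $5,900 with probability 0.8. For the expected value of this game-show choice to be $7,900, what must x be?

x = $15,900

0.2·x + 0.8·5900 = 7900
0.2·x = 7900 − 4720 = 3180
x = 3180 / 0.2 = 15900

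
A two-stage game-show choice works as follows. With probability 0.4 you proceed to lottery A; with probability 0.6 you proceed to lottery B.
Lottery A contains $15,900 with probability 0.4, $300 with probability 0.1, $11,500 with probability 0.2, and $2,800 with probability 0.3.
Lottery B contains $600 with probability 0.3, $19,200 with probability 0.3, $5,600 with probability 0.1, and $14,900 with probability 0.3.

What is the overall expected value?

$10,394

EV(A) = 0.4 × 15900 + 0.1 × 300 + 0.2 × 11500 + 0.3 × 2800 = 6360 + 30 + 2300 + 840 = 9530
EV(B) = 0.3 × 600 + 0.3 × 19200 + 0.1 × 5600 + 0.3 × 14900 = 180 + 5760 + 560 + 4470 = 10970
Overall = 0.4 × 9530 + 0.6 × 10970 = 3812 + 6582 = 10394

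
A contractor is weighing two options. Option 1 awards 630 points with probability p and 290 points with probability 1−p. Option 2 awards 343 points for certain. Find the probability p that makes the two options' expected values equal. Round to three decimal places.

p·630 + (1−p)·290 = 343
340p + 290 = 343
p = (343 − 290) / 340

p = 0.156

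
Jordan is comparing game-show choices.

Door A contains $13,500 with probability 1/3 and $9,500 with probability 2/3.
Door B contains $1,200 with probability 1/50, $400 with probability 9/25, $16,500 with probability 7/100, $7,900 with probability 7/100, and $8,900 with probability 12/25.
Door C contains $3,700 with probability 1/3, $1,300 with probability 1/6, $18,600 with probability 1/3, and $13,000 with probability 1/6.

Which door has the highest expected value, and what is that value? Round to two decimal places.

Door A ($10,833.33)

Door A = 1/3 × 13500 + 2/3 × 9500 = 4500 + 6333.3333 = 10833.3333
Door B = 1/50 × 1200 + 9/25 × 400 + 7/100 × 16500 + 7/100 × 7900 + 12/25 × 8900 = 24 + 144 + 1155 + 553 + 4272 = 6148
Door C = 1/3 × 3700 + 1/6 × 1300 + 1/3 × 18600 + 1/6 × 13000 = 1233.3333 + 216.6667 + 6200 + 2166.6667 = 9816.6667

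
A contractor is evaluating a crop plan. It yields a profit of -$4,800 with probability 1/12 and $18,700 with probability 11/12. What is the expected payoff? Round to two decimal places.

EV = 1/12 × (-4800) + 11/12 × 18700 = -400 + 17141.6667 = 16741.6667

$16,741.67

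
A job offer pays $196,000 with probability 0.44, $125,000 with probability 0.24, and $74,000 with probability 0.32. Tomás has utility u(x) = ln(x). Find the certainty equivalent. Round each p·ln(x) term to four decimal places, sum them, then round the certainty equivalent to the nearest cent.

E[u] = 0.44·ln(196000) + 0.24·ln(125000) + 0.32·ln(74000) = 5.3618 + 2.8167 + 3.5878 = 11.7663
CE = e^11.7663 ≈ 128836.57

$128,836.57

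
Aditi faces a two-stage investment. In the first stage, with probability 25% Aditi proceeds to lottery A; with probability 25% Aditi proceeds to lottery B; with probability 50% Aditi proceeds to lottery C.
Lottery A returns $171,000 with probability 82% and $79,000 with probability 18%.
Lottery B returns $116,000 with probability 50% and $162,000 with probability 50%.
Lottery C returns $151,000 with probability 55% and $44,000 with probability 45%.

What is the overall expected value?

EV(A) = 0.82 × 171000 + 0.18 × 79000 = 140220 + 14220 = 154440
EV(B) = 0.5 × 116000 + 0.5 × 162000 = 58000 + 81000 = 139000
EV(C) = 0.55 × 151000 + 0.45 × 44000 = 83050 + 19800 = 102850
Overall = 0.25 × 154440 + 0.25 × 139000 + 0.5 × 102850 = 38610 + 34750 + 51425 = 124785

$124,785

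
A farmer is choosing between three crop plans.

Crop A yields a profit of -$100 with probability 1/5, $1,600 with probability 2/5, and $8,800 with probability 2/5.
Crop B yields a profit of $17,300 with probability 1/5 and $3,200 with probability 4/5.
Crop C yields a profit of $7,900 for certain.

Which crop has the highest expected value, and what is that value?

Crop A = 1/5 × (-100) + 2/5 × 1600 + 2/5 × 8800 = -20 + 640 + 3520 = 4140
Crop B = 1/5 × 17300 + 4/5 × 3200 = 3460 + 2560 = 6020
Crop C: 7900 (certain)

Crop C ($7,900)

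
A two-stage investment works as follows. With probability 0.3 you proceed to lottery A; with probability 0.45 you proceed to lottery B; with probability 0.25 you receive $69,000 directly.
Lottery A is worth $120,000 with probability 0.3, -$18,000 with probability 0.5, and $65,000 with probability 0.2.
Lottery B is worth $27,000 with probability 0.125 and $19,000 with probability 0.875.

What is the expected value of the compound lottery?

$38,250

EV(A) = 0.3 × 120000 + 0.5 × (-18000) + 0.2 × 65000 = 36000 − 9000 + 13000 = 40000
EV(B) = 0.125 × 27000 + 0.875 × 19000 = 3375 + 16625 = 20000
Branch C: 69000 (certain)
Overall = 0.3 × 40000 + 0.45 × 20000 + 0.25 × 69000 = 12000 + 9000 + 17250 = 38250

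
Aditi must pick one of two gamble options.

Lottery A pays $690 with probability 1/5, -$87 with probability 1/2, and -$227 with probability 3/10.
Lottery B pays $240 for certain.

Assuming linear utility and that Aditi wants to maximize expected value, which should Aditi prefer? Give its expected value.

Lottery B ($240)

Lottery A = 1/5 × 690 + 1/2 × (-87) + 3/10 × (-227) = 138 − 43.5 − 68.1 = 26.4
Lottery B: 240 (certain)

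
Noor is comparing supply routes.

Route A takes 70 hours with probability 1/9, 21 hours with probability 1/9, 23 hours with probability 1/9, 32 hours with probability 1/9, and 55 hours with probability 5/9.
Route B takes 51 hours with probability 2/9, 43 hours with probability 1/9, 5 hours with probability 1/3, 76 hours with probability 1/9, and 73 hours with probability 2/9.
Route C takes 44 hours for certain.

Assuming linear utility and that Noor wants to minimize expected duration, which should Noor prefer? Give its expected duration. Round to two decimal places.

Route A = 1/9 × 70 + 1/9 × 21 + 1/9 × 23 + 1/9 × 32 + 5/9 × 55 = 7.7778 + 2.3333 + 2.5556 + 3.5556 + 30.5556 = 46.7778
Route B = 2/9 × 51 + 1/9 × 43 + 1/3 × 5 + 1/9 × 76 + 2/9 × 73 = 11.3333 + 4.7778 + 1.6667 + 8.4444 + 16.2222 = 42.4444
Route C: 44 (certain)

Route B (42.44 hours)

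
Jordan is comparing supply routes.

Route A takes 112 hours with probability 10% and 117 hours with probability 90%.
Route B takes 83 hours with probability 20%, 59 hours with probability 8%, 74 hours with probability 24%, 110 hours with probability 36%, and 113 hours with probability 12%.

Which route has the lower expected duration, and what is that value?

Route B (92.24 hours)

Route A = 0.1 × 112 + 0.9 × 117 = 11.2 + 105.3 = 116.5
Route B = 0.2 × 83 + 0.08 × 59 + 0.24 × 74 + 0.36 × 110 + 0.12 × 113 = 16.6 + 4.72 + 17.76 + 39.6 + 13.56 = 92.24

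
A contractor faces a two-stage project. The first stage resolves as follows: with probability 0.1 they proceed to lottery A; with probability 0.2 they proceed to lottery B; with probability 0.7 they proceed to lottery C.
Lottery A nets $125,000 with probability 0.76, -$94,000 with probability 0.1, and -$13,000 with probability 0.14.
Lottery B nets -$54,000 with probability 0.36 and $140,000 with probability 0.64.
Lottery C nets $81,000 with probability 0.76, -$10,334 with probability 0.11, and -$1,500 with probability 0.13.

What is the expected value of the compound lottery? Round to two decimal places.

$64,569.78

EV(A) = 0.76 × 125000 + 0.1 × (-94000) + 0.14 × (-13000) = 95000 − 9400 − 1820 = 83780
EV(B) = 0.36 × (-54000) + 0.64 × 140000 = -19440 + 89600 = 70160
EV(C) = 0.76 × 81000 + 0.11 × (-10334) + 0.13 × (-1500) = 61560 − 1136.74 − 195 = 60228.26
Overall = 0.1 × 83780 + 0.2 × 70160 + 0.7 × 60228.26 = 8378 + 14032 + 42159.782 = 64569.782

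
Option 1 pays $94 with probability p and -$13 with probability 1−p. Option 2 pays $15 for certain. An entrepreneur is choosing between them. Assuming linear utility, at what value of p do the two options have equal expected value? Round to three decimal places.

p·94 + (1−p)·(-13) = 15
107p − 13 = 15
p = (15 + 13) / 107

p = 0.262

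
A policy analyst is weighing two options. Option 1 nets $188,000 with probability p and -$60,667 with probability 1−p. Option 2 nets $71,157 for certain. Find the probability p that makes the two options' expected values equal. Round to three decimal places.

p·188000 + (1−p)·(-60667) = 71157
248667p − 60667 = 71157
p = (71157 + 60667) / 248667

p = 0.530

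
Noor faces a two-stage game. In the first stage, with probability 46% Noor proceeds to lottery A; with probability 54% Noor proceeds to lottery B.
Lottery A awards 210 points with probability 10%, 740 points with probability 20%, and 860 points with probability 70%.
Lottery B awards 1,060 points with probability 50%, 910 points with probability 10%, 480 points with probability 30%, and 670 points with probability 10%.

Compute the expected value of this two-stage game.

EV(A) = 0.1 × 210 + 0.2 × 740 + 0.7 × 860 = 21 + 148 + 602 = 771
EV(B) = 0.5 × 1060 + 0.1 × 910 + 0.3 × 480 + 0.1 × 670 = 530 + 91 + 144 + 67 = 832
Overall = 0.46 × 771 + 0.54 × 832 = 354.66 + 449.28 = 803.94

803.94 points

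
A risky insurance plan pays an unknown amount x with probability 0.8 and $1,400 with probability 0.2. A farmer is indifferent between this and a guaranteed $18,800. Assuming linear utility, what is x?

0.8·x + 0.2·1400 = 18800
0.8·x = 18800 − 280 = 18520
x = 18520 / 0.8 = 23150

x = $23,150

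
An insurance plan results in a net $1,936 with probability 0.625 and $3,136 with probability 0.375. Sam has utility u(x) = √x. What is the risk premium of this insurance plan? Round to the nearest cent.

$33.75

E[u] = 0.625·√1936 + 0.375·√3136 = 0.625·44 + 0.375·56 = 48.5
CE = (48.5)² = 2352.25
Risk premium = EV − CE = 2386 − 2352.25 = 33.75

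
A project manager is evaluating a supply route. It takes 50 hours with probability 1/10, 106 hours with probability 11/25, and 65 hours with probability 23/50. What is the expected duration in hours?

EV = 1/10 × 50 + 11/25 × 106 + 23/50 × 65 = 5 + 46.64 + 29.9 = 81.54

81.54 hours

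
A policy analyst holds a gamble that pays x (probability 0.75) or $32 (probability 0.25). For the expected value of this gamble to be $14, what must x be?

x = $8

0.75·x + 0.25·32 = 14
0.75·x = 14 − 8 = 6
x = 6 / 0.75 = 8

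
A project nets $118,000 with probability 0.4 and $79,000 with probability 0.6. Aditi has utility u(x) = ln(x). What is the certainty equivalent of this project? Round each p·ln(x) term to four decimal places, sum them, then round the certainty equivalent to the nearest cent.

$92,753.43

E[u] = 0.4·ln(118000) + 0.6·ln(79000) = 4.6714 + 6.7663 = 11.4377
CE = e^11.4377 ≈ 92753.43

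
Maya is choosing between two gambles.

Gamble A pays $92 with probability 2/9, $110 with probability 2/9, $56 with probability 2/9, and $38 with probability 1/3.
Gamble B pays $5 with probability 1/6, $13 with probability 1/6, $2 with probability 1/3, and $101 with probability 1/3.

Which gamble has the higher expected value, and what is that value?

Gamble A = 2/9 × 92 + 2/9 × 110 + 2/9 × 56 + 1/3 × 38 = 20.4444 + 24.4444 + 12.4444 + 12.6667 = 70
Gamble B = 1/6 × 5 + 1/6 × 13 + 1/3 × 2 + 1/3 × 101 = 0.8333 + 2.1667 + 0.6667 + 33.6667 = 37.3333

Gamble A ($70)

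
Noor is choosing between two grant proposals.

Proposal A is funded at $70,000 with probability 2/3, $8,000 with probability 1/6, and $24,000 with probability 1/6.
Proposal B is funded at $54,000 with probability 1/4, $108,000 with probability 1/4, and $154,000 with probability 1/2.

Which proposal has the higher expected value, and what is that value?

Proposal B ($117,500)

Proposal A = 2/3 × 70000 + 1/6 × 8000 + 1/6 × 24000 = 46666.6667 + 1333.3333 + 4000 = 52000
Proposal B = 1/4 × 54000 + 1/4 × 108000 + 1/2 × 154000 = 13500 + 27000 + 77000 = 117500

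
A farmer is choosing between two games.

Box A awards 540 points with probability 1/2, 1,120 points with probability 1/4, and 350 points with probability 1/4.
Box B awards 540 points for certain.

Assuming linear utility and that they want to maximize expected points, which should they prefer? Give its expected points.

Box A = 1/2 × 540 + 1/4 × 1120 + 1/4 × 350 = 270 + 280 + 87.5 = 637.5
Box B: 540 (certain)

Box A (637.5 points)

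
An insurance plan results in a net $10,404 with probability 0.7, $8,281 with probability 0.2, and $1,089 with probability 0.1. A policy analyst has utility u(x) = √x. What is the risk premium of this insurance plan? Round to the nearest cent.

$417.49

E[u] = 0.7·√10404 + 0.2·√8281 + 0.1·√1089 = 0.7·102 + 0.2·91 + 0.1·33 = 92.9
CE = (92.9)² = 8630.41
Risk premium = EV − CE = 9047.9 − 8630.41 = 417.49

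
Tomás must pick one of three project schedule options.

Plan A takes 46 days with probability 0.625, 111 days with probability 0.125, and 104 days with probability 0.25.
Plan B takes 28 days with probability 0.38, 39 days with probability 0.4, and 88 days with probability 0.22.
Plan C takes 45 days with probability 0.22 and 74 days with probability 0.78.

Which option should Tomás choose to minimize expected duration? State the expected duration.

Plan A = 0.625 × 46 + 0.125 × 111 + 0.25 × 104 = 28.75 + 13.875 + 26 = 68.625
Plan B = 0.38 × 28 + 0.4 × 39 + 0.22 × 88 = 10.64 + 15.6 + 19.36 = 45.6
Plan C = 0.22 × 45 + 0.78 × 74 = 9.9 + 57.72 = 67.62

Plan B (45.6 days)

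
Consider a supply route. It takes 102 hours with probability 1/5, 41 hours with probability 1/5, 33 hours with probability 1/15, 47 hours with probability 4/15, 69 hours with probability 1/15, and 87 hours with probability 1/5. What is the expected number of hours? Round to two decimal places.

EV = 1/5 × 102 + 1/5 × 41 + 1/15 × 33 + 4/15 × 47 + 1/15 × 69 + 1/5 × 87 = 20.4 + 8.2 + 2.2 + 12.5333 + 4.6 + 17.4 = 65.3333

65.33 hours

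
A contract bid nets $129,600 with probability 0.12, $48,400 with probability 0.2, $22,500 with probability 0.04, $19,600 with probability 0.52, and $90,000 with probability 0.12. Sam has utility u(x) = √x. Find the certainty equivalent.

$40,804

E[u] = 0.12·√129600 + 0.2·√48400 + 0.04·√22500 + 0.52·√19600 + 0.12·√90000 = 0.12·360 + 0.2·220 + 0.04·150 + 0.52·140 + 0.12·300 = 202
CE = (202)² = 40804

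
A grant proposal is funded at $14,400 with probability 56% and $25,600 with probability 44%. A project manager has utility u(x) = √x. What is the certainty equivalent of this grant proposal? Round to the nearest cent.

$18,933.76

E[u] = 0.56·√14400 + 0.44·√25600 = 0.56·120 + 0.44·160 = 137.6
CE = (137.6)² = 18933.76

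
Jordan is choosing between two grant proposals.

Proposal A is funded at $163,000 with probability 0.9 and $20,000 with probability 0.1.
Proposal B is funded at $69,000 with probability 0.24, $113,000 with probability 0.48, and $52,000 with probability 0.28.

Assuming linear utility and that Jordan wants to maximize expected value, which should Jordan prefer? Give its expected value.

Proposal A ($148,700)

Proposal A = 0.9 × 163000 + 0.1 × 20000 = 146700 + 2000 = 148700
Proposal B = 0.24 × 69000 + 0.48 × 113000 + 0.28 × 52000 = 16560 + 54240 + 14560 = 85360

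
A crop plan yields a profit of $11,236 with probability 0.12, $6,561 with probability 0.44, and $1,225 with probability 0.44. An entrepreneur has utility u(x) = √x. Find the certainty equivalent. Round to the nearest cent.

$4,065.34

E[u] = 0.12·√11236 + 0.44·√6561 + 0.44·√1225 = 0.12·106 + 0.44·81 + 0.44·35 = 63.76
CE = (63.76)² = 4065.3376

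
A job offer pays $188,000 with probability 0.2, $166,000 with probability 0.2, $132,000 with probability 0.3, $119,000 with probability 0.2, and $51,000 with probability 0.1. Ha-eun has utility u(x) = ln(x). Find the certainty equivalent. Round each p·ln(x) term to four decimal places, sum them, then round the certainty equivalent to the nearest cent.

E[u] = 0.2·ln(188000) + 0.2·ln(166000) + 0.3·ln(132000) + 0.2·ln(119000) + 0.1·ln(51000) = 2.4288 + 2.4039 + 3.5372 + 2.3374 + 1.0840 = 11.7913
CE = e^11.7913 ≈ 132098.09

$132,098.09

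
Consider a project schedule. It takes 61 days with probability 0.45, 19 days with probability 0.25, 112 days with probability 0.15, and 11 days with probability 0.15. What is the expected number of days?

50.65 days

EV = 0.45 × 61 + 0.25 × 19 + 0.15 × 112 + 0.15 × 11 = 27.45 + 4.75 + 16.8 + 1.65 = 50.65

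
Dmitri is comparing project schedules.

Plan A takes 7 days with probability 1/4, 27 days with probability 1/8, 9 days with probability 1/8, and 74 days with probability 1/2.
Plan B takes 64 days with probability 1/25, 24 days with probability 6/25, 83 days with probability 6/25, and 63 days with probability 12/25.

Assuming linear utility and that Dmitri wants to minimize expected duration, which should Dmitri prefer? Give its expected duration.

Plan A = 1/4 × 7 + 1/8 × 27 + 1/8 × 9 + 1/2 × 74 = 1.75 + 3.375 + 1.125 + 37 = 43.25
Plan B = 1/25 × 64 + 6/25 × 24 + 6/25 × 83 + 12/25 × 63 = 2.56 + 5.76 + 19.92 + 30.24 = 58.48

Plan A (43.25 days)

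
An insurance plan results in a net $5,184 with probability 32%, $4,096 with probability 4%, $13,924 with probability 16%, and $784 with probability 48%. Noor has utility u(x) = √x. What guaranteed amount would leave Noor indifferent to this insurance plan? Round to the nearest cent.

$3,354.73

E[u] = 0.32·√5184 + 0.04·√4096 + 0.16·√13924 + 0.48·√784 = 0.32·72 + 0.04·64 + 0.16·118 + 0.48·28 = 57.92
CE = (57.92)² = 3354.7264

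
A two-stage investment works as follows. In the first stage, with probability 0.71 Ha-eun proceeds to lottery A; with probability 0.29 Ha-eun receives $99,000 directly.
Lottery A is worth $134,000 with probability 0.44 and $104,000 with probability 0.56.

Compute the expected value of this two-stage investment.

$111,922

EV(A) = 0.44 × 134000 + 0.56 × 104000 = 58960 + 58240 = 117200
Branch B: 99000 (certain)
Overall = 0.71 × 117200 + 0.29 × 99000 = 83212 + 28710 = 111922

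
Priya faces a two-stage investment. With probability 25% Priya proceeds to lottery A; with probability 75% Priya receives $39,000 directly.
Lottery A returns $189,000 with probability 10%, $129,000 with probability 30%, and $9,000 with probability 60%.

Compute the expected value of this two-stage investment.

$45,000

EV(A) = 0.1 × 189000 + 0.3 × 129000 + 0.6 × 9000 = 18900 + 38700 + 5400 = 63000
Branch B: 39000 (certain)
Overall = 0.25 × 63000 + 0.75 × 39000 = 15750 + 29250 = 45000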